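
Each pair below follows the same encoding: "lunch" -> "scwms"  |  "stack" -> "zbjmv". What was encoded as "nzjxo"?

grand

The shift increases by 1 at each position, starting from +7: 7, 8, 9, ….
Decoding nzjxo: n−7=g, z−8=r, j−9=a, x−10=n, o−11=d.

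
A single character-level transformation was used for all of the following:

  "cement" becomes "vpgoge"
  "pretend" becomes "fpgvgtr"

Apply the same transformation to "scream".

Two steps: reverse the string, then apply a Caesar shift of +2.
On scream: reverse → maercs; then shift: m+2=o, a+2=c, e+2=g, r+2=t, c+2=e, s+2=u.

ocgteu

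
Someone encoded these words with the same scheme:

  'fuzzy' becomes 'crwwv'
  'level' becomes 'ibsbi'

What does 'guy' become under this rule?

Compare letters: f→c is +23, u→r is +23, z→w is +23 — a constant shift. It's a constant shift of +23 (ROT23).
For guy: g+23=d, u+23=r, y+23=v.

drv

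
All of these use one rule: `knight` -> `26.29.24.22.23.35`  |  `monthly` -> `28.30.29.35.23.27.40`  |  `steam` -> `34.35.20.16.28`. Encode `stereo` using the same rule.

k is letter #11 and maps to 26: an offset of 15. Letters become their 1-based position plus 15 (so a→16, b→17, …).
Applying it to stereo: s=19→34, t=20→35, e=5→20, r=18→33, e=5→20, o=15→30.

34.35.20.33.20.30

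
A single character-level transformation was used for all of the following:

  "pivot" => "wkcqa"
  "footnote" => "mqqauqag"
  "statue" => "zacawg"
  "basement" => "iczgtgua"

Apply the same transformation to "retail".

ygacks

The shift depends on letter class: consonant p→w is +7, but vowel i→k is +2. Two shifts are in play — +2 for a/e/i/o/u, +7 for every other letter.
Applying it to retail: r(cons)+7=y, e(vowel)+2=g, t(cons)+7=a, a(vowel)+2=c, i(vowel)+2=k, l(cons)+7=s.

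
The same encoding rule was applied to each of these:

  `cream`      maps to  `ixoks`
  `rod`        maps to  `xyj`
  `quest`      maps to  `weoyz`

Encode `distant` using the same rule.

The shift depends on letter class: consonant c→i is +6, but vowel e→o is +10. The rule splits by letter class: vowels +10, consonants +6.
For distant: d(cons)+6=j, i(vowel)+10=s, s(cons)+6=y, t(cons)+6=z, a(vowel)+10=k, n(cons)+6=t, t(cons)+6=z.

jsyzktz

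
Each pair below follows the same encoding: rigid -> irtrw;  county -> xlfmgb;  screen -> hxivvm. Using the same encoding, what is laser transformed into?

Each pair mirrors across the alphabet (r↔i, i↔r, g↔t): positions sum to 25. Each letter is replaced by its mirror in the alphabet: a↔z, b↔y, c↔x, and so on (the Atbash cipher).
For laser: l↔o, a↔z, s↔h, e↔v, r↔i.

ozhvi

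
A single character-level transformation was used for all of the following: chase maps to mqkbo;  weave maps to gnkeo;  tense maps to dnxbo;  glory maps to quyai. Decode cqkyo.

shape

Shifts by position in chase: pos 0: c→m (+10), pos 1: h→q (+9), pos 2: a→k (+10), pos 3: s→b (+9) — repeating every 2. A repeating key of period 2 is used — shifts +10, +9 over and over.
Undoing it on cqkyo: c−10=s, q−9=h, k−10=a, y−9=p, o−10=e.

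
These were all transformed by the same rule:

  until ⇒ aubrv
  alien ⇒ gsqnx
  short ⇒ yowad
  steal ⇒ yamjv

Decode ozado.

issue

In until: u→a is +6, n→u is +7, t→b is +8, i→r is +9 — the shift increases by 1 each position. Each letter shifts forward by (position + 6), i.e. 6, 7, 8, … — the shift grows by one for each successive letter.
Undoing it on ozado: o−6=i, z−7=s, a−8=s, d−9=u, o−10=e.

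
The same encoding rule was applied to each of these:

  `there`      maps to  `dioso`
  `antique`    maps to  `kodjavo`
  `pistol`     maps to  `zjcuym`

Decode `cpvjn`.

solid

Shifts by position in there: pos 0: t→d (+10), pos 1: h→i (+1), pos 2: e→o (+10), pos 3: r→s (+1) — repeating every 2. A repeating key of period 2 is used — shifts +10, +1 over and over.
Undoing it on cpvjn: c−10=s, p−1=o, v−10=l, j−1=i, n−10=d.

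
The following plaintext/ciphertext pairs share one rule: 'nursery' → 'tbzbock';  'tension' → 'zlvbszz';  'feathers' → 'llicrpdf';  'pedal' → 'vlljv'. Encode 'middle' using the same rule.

splmvp

In nursery: n→t is +6, u→b is +7, r→z is +8, s→b is +9 — the shift increases by 1 each position. Letter i (0-indexed) is shifted by i+6, so successive shifts are 6, 7, 8, ….
For middle: m+6=s, i+7=p, d+8=l, d+9=m, l+10=v, e+11=p.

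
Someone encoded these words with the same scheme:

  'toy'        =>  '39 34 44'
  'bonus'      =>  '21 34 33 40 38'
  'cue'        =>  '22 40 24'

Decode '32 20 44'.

Each letter is replaced by its alphabet position (a=1..z=26) + 19.
Undoing it on 32 20 44: 32→(32−19)÷1=13=m, 20→(20−19)÷1=1=a, 44→(44−19)÷1=25=y.

may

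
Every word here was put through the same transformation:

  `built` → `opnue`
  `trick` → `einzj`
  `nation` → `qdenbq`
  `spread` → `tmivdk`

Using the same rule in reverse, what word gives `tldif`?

Each letter's alphabet position (a=0..z=25) is mapped through 11·x+3 mod 26 — an affine cipher.
Decoding tldif: t(19)→19·(19−3)≡18=s; l(11)→19·(11−3)≡22=w; d(3)→19·(3−3)≡0=a; i(8)→19·(8−3)≡17=r; f(5)→19·(5−3)≡12=m (all mod 26).

swarm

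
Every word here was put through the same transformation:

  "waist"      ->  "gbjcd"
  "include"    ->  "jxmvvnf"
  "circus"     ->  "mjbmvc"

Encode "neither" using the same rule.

xfjdrfb

Two shifts are in play — +1 for a/e/i/o/u, +10 for every other letter.
For neither: n(cons)+10=x, e(vowel)+1=f, i(vowel)+1=j, t(cons)+10=d, h(cons)+10=r, e(vowel)+1=f, r(cons)+10=b.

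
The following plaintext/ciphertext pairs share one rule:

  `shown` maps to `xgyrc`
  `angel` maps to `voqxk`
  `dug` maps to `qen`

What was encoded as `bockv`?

laser

The output letters match the input read backwards, each shifted +10: shown reversed is nwohs. Two steps: reverse the string, then apply a Caesar shift of +10.
Reversing it on bockv: shift back: b−10=r, o−10=e, c−10=s, k−10=a, v−10=l → resal; then reverse → laser.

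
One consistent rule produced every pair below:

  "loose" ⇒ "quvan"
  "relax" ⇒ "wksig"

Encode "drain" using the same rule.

ixhqw

In loose: l→q is +5, o→u is +6, o→v is +7, s→a is +8 — the shift increases by 1 each position. The shift increases by 1 at each position, starting from +5: 5, 6, 7, ….
Applying it to drain: d+5=i, r+6=x, a+7=h, i+8=q, n+9=w.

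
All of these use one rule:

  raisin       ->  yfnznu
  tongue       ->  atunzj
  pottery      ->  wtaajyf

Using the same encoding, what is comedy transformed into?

jttjkf

Two shifts are in play — +5 for a/e/i/o/u, +7 for every other letter.
Applying it to comedy: c(cons)+7=j, o(vowel)+5=t, m(cons)+7=t, e(vowel)+5=j, d(cons)+7=k, y(cons)+7=f.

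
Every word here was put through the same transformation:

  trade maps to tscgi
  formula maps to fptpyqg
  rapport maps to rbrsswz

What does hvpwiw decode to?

hunter

The shift increases by 1 at each position, starting from +0: 0, 1, 2, ….
Decoding hvpwiw: h−0=h, v−1=u, p−2=n, w−3=t, i−4=e, w−5=r.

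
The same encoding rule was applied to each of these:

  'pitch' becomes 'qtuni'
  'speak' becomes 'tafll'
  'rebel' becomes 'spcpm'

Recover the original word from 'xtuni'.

Shifts by position in pitch: pos 0: p→q (+1), pos 1: i→t (+11), pos 2: t→u (+1), pos 3: c→n (+11) — repeating every 2. It's a Vigenère-style cipher with numeric key [1,11]: position i shifts by key[i mod 2].
Undoing it on xtuni: x−1=w, t−11=i, u−1=t, n−11=c, i−1=h.

witch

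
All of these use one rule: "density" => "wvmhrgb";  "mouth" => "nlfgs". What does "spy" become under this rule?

Each pair mirrors across the alphabet (d↔w, e↔v, n↔m): positions sum to 25. Letters are reflected about the middle of the alphabet (position → 25−position): Atbash.
On spy: s↔h, p↔k, y↔b.

hkb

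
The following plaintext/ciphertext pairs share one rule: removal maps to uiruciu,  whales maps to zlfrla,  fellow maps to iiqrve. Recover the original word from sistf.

Letter i (0-indexed) is shifted by i+3, so successive shifts are 3, 4, 5, ….
Undoing it on sistf: s−3=p, i−4=e, s−5=n, t−6=n, f−7=y.

penny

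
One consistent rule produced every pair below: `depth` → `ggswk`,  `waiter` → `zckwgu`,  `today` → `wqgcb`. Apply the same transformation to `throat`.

The shift depends on letter class: consonant d→g is +3, but vowel e→g is +2. Vowels shift forward by 2 and consonants shift forward by 3.
For throat: t(cons)+3=w, h(cons)+3=k, r(cons)+3=u, o(vowel)+2=q, a(vowel)+2=c, t(cons)+3=w.

wkuqcw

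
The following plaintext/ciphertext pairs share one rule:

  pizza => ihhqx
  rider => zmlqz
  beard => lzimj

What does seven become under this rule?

vmdma

The output letters match the input read backwards, each shifted +8: pizza reversed is azzip. Two steps: reverse the string, then apply a Caesar shift of +8.
On seven: reverse → neves; then shift: n+8=v, e+8=m, v+8=d, e+8=m, s+8=a.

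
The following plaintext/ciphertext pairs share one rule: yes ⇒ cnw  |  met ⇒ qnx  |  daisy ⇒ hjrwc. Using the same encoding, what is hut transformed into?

ldx

The shift depends on letter class: consonant y→c is +4, but vowel e→n is +9. Two shifts are in play — +9 for a/e/i/o/u, +4 for every other letter.
For hut: h(cons)+4=l, u(vowel)+9=d, t(cons)+4=x.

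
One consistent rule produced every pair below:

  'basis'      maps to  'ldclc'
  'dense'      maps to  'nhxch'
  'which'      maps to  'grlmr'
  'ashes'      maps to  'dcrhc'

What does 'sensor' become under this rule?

chxcrb

The shift depends on letter class: consonant b→l is +10, but vowel a→d is +3. The rule splits by letter class: vowels +3, consonants +10.
On sensor: s(cons)+10=c, e(vowel)+3=h, n(cons)+10=x, s(cons)+10=c, o(vowel)+3=r, r(cons)+10=b.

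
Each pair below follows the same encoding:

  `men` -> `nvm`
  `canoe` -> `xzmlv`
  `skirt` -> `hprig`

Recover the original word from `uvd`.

few

Each pair mirrors across the alphabet (m↔n, e↔v, n↔m): positions sum to 25. Letters are reflected about the middle of the alphabet (position → 25−position): Atbash.
Decoding uvd: u↔f, v↔e, d↔w.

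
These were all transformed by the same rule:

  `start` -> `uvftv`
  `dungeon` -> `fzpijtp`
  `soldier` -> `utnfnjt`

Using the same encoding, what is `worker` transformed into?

The shift depends on letter class: consonant s→u is +2, but vowel a→f is +5. Two shifts are in play — +5 for a/e/i/o/u, +2 for every other letter.
For worker: w(cons)+2=y, o(vowel)+5=t, r(cons)+2=t, k(cons)+2=m, e(vowel)+5=j, r(cons)+2=t.

yttmjt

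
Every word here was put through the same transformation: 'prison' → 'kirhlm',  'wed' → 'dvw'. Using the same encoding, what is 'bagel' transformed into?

Each pair mirrors across the alphabet (p↔k, r↔i, i↔r): positions sum to 25. Letters are reflected about the middle of the alphabet (position → 25−position): Atbash.
For bagel: b↔y, a↔z, g↔t, e↔v, l↔o.

yztvo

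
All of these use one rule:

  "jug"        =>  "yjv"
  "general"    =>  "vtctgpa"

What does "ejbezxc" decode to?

Compare letters: j→y is +15, u→j is +15, g→v is +15 — a constant shift. It's a constant shift of +15 (ROT15).
Decoding ejbezxc: e−15=p, j−15=u, b−15=m, e−15=p, z−15=k, x−15=i, c−15=n.

pumpkin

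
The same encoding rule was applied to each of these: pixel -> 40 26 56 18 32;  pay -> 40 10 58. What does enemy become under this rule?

18 36 18 34 58

p(#16)→40 and i(#9)→26: differences scale by 2, so n = 2·pos + 8. Each letter becomes 2×(its alphabet position, a=1..z=26) + 8.
Applying it to enemy: e=5→18, n=14→36, e=5→18, m=13→34, y=25→58.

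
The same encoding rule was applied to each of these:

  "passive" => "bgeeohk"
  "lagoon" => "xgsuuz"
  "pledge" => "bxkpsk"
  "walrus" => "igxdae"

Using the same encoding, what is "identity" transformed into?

The shift depends on letter class: consonant p→b is +12, but vowel a→g is +6. Two shifts are in play — +6 for a/e/i/o/u, +12 for every other letter.
Applying it to identity: i(vowel)+6=o, d(cons)+12=p, e(vowel)+6=k, n(cons)+12=z, t(cons)+12=f, i(vowel)+6=o, t(cons)+12=f, y(cons)+12=k.

opkzfofk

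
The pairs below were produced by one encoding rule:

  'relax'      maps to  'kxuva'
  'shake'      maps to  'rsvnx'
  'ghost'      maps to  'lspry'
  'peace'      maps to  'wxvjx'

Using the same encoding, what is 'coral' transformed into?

jpkvu

Each letter's alphabet position (a=0..z=25) is mapped through 7·x+21 mod 26 — an affine cipher.
For coral: c(2)→7·2+21≡9=j; o(14)→7·14+21≡15=p; r(17)→7·17+21≡10=k; a(0)→7·0+21≡21=v; l(11)→7·11+21≡20=u (all mod 26).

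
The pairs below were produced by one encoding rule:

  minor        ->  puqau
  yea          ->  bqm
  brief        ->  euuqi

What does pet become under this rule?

The shift depends on letter class: consonant m→p is +3, but vowel i→u is +12. Two shifts are in play — +12 for a/e/i/o/u, +3 for every other letter.
For pet: p(cons)+3=s, e(vowel)+12=q, t(cons)+3=w.

sqw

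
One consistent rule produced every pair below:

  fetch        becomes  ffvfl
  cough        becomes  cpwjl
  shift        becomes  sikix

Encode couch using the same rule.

cpwfl

In fetch: f→f is +0, e→f is +1, t→v is +2, c→f is +3 — the shift increases by 1 each position. Letter i (0-indexed) is shifted by i+0, so successive shifts are 0, 1, 2, ….
For couch: c+0=c, o+1=p, u+2=w, c+3=f, h+4=l.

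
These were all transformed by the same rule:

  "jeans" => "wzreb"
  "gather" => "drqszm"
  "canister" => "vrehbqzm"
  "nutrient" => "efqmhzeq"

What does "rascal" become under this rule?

mrbvra

j(9)→w(22) and e(4)→z(25) fit y≡15x+17 (mod 26); the inverse of 15 mod 26 is 7. This is an affine cipher: with a=0,…,z=25, each position x becomes (15x+17) mod 26.
For rascal: r(17)→15·17+17≡12=m; a(0)→15·0+17≡17=r; s(18)→15·18+17≡1=b; c(2)→15·2+17≡21=v; a(0)→15·0+17≡17=r; l(11)→15·11+17≡0=a (all mod 26).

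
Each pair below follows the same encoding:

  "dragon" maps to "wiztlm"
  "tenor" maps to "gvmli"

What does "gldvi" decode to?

tower

Each pair mirrors across the alphabet (d↔w, r↔i, a↔z): positions sum to 25. Letters are reflected about the middle of the alphabet (position → 25−position): Atbash.
Undoing it on gldvi: g↔t, l↔o, d↔w, v↔e, i↔r.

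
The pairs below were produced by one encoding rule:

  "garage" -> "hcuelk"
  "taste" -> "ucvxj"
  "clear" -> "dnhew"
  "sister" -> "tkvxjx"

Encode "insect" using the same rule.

In garage: g→h is +1, a→c is +2, r→u is +3, a→e is +4 — the shift increases by 1 each position. Each letter shifts forward by (position + 1), i.e. 1, 2, 3, … — the shift grows by one for each successive letter.
Applying it to insect: i+1=j, n+2=p, s+3=v, e+4=i, c+5=h, t+6=z.

jpvihz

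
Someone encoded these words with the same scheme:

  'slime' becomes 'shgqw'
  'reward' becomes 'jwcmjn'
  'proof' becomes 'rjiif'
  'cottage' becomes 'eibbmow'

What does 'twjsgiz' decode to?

This is an affine cipher: with a=0,…,z=25, each position x becomes (9x+12) mod 26.
Undoing it on twjsgiz: t(19)→3·(19−12)≡21=v; w(22)→3·(22−12)≡4=e; j(9)→3·(9−12)≡17=r; s(18)→3·(18−12)≡18=s; g(6)→3·(6−12)≡8=i; i(8)→3·(8−12)≡14=o; z(25)→3·(25−12)≡13=n (all mod 26).

version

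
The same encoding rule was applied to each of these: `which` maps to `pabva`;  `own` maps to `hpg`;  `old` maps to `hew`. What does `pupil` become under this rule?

inibe

Compare letters: w→p is +19, h→a is +19, i→b is +19 — a constant shift. Each letter is shifted forward by 19 in the alphabet (a Caesar shift of +19).
For pupil: p+19=i, u+19=n, p+19=i, i+19=b, l+19=e.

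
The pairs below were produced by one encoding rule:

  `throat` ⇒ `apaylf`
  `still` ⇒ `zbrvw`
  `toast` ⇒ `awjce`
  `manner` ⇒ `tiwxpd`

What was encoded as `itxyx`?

In throat: t→a is +7, h→p is +8, r→a is +9, o→y is +10 — the shift increases by 1 each position. Letter i (0-indexed) is shifted by i+7, so successive shifts are 7, 8, 9, ….
Decoding itxyx: i−7=b, t−8=l, x−9=o, y−10=o, x−11=m.

bloom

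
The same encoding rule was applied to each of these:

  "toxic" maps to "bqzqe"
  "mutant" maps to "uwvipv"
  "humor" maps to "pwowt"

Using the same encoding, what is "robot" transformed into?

The shifts repeat in a cycle of length 3: positions 0,1,… shift by +8, +2, +2, then the pattern repeats.
For robot: r+8=z, o+2=q, b+2=d, o+8=w, t+2=v.

zqdwv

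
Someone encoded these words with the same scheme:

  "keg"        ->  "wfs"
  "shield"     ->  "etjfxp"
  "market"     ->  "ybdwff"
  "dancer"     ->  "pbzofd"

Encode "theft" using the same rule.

The shift depends on letter class: consonant k→w is +12, but vowel e→f is +1. Vowels shift forward by 1 and consonants shift forward by 12.
On theft: t(cons)+12=f, h(cons)+12=t, e(vowel)+1=f, f(cons)+12=r, t(cons)+12=f.

ftfrf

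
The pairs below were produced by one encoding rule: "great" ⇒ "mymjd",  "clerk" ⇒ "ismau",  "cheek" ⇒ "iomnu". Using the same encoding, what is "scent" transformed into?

yjmwd

In great: g→m is +6, r→y is +7, e→m is +8, a→j is +9 — the shift increases by 1 each position. Letter i (0-indexed) is shifted by i+6, so successive shifts are 6, 7, 8, ….
On scent: s+6=y, c+7=j, e+8=m, n+9=w, t+10=d.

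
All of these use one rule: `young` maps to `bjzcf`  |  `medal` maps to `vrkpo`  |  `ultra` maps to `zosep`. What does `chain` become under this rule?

dmptc

y(24)→b(1) and o(14)→j(9) fit y≡7x+15 (mod 26); the inverse of 7 mod 26 is 15. Each letter's alphabet position (a=0..z=25) is mapped through 7·x+15 mod 26 — an affine cipher.
For chain: c(2)→7·2+15≡3=d; h(7)→7·7+15≡12=m; a(0)→7·0+15≡15=p; i(8)→7·8+15≡19=t; n(13)→7·13+15≡2=c (all mod 26).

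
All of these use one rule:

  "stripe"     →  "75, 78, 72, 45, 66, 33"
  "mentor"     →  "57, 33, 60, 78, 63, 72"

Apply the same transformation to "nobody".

60, 63, 24, 63, 30, 93

s(#19)→75 and t(#20)→78: differences scale by 3, so n = 3·pos + 18. The formula is n = 3×(alphabet index, a=1) + 18.
Applying it to nobody: n=14→60, o=15→63, b=2→24, o=15→63, d=4→30, y=25→93.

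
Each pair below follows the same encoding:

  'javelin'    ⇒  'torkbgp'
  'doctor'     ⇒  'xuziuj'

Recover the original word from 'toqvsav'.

pumpkin

The output letters match the input read backwards, each shifted +6: javelin reversed is nilevaj. The word is reversed, then every letter is shifted forward by 6.
Reversing it on toqvsav: shift back: t−6=n, o−6=i, q−6=k, v−6=p, s−6=m, a−6=u, v−6=p → nikpmup; then reverse → pumpkin.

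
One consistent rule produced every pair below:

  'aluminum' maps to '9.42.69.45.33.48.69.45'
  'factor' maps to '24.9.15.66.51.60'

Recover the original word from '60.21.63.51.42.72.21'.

resolve

Each letter becomes 3×(its alphabet position, a=1..z=26) + 6.
Decoding 60.21.63.51.42.72.21: 60→(60−6)÷3=18=r, 21→(21−6)÷3=5=e, 63→(63−6)÷3=19=s, 51→(51−6)÷3=15=o, 42→(42−6)÷3=12=l, 72→(72−6)÷3=22=v, 21→(21−6)÷3=5=e.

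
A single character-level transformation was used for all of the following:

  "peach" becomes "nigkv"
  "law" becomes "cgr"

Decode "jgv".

The output letters match the input read backwards, each shifted +6: peach reversed is hcaep. The word is reversed, then every letter is shifted forward by 6.
Undoing it on jgv: shift back: j−6=d, g−6=a, v−6=p → dap; then reverse → pad.

pad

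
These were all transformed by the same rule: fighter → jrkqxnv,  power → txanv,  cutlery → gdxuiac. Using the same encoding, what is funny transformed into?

jdrwc

Shifts by position in fighter: pos 0: f→j (+4), pos 1: i→r (+9), pos 2: g→k (+4), pos 3: h→q (+9) — repeating every 2. It's a Vigenère-style cipher with numeric key [4,9]: position i shifts by key[i mod 2].
Applying it to funny: f+4=j, u+9=d, n+4=r, n+9=w, y+4=c.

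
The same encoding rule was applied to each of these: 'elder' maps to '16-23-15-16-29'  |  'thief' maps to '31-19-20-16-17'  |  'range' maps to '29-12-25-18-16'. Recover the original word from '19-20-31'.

Letters become their 1-based position plus 11 (so a→12, b→13, …).
Reversing it on 19-20-31: 19→(19−11)÷1=8=h, 20→(20−11)÷1=9=i, 31→(31−11)÷1=20=t.

hit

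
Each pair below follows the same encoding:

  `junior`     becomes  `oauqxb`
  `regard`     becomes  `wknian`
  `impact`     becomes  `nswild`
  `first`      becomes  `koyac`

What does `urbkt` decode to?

In junior: j→o is +5, u→a is +6, n→u is +7, i→q is +8 — the shift increases by 1 each position. Each letter shifts forward by (position + 5), i.e. 5, 6, 7, … — the shift grows by one for each successive letter.
Undoing it on urbkt: u−5=p, r−6=l, b−7=u, k−8=c, t−9=k.

pluck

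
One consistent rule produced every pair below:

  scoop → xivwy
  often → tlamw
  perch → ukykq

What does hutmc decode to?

comet

In scoop: s→x is +5, c→i is +6, o→v is +7, o→w is +8 — the shift increases by 1 each position. Letter i (0-indexed) is shifted by i+5, so successive shifts are 5, 6, 7, ….
Decoding hutmc: h−5=c, u−6=o, t−7=m, m−8=e, c−9=t.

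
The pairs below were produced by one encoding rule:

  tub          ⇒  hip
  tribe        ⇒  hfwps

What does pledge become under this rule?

Compare letters: t→h is +14, u→i is +14, b→p is +14 — a constant shift. Each letter is shifted forward by 14 in the alphabet (a Caesar shift of +14).
Applying it to pledge: p+14=d, l+14=z, e+14=s, d+14=r, g+14=u, e+14=s.

dzsrus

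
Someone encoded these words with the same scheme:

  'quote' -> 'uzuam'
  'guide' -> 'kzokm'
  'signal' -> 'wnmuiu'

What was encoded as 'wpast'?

In quote: q→u is +4, u→z is +5, o→u is +6, t→a is +7 — the shift increases by 1 each position. The shift increases by 1 at each position, starting from +4: 4, 5, 6, ….
Undoing it on wpast: w−4=s, p−5=k, a−6=u, s−7=l, t−8=l.

skull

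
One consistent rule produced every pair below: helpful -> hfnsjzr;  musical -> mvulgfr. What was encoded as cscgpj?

In helpful: h→h is +0, e→f is +1, l→n is +2, p→s is +3 — the shift increases by 1 each position. Each letter shifts forward by its position index (0, 1, 2, …) — the shift grows by one for each successive letter.
Undoing it on cscgpj: c−0=c, s−1=r, c−2=a, g−3=d, p−4=l, j−5=e.

cradle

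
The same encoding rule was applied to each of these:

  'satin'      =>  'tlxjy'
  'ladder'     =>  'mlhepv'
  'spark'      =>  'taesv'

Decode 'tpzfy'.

A repeating key of period 3 is used — shifts +1, +11, +4 over and over.
Undoing it on tpzfy: t−1=s, p−11=e, z−4=v, f−1=e, y−11=n.

seven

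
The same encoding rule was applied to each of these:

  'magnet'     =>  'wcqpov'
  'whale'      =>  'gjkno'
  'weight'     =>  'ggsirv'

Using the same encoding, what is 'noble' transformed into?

Shifts by position in magnet: pos 0: m→w (+10), pos 1: a→c (+2), pos 2: g→q (+10), pos 3: n→p (+2) — repeating every 2. A repeating key of period 2 is used — shifts +10, +2 over and over.
For noble: n+10=x, o+2=q, b+10=l, l+2=n, e+10=o.

xqlno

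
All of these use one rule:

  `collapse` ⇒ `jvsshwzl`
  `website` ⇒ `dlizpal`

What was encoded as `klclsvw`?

Compare letters: c→j is +7, o→v is +7, l→s is +7 — a constant shift. It's a constant shift of +7 (ROT7).
Undoing it on klclsvw: k−7=d, l−7=e, c−7=v, l−7=e, s−7=l, v−7=o, w−7=p.

develop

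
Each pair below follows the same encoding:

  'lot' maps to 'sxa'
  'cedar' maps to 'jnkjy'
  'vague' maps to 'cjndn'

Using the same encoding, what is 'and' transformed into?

juk

The shift depends on letter class: consonant l→s is +7, but vowel o→x is +9. Two shifts are in play — +9 for a/e/i/o/u, +7 for every other letter.
On and: a(vowel)+9=j, n(cons)+7=u, d(cons)+7=k.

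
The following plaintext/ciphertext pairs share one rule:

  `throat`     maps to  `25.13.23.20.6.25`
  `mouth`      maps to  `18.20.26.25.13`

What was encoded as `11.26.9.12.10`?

t is letter #20 and maps to 25: an offset of 5. Each letter is replaced by its alphabet position (a=1..z=26) + 5.
Reversing it on 11.26.9.12.10: 11→(11−5)÷1=6=f, 26→(26−5)÷1=21=u, 9→(9−5)÷1=4=d, 12→(12−5)÷1=7=g, 10→(10−5)÷1=5=e.

fudge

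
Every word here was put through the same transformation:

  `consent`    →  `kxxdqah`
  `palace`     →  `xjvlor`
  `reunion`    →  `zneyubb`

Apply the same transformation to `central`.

In consent: c→k is +8, o→x is +9, n→x is +10, s→d is +11 — the shift increases by 1 each position. Each letter shifts forward by (position + 8), i.e. 8, 9, 10, … — the shift grows by one for each successive letter.
For central: c+8=k, e+9=n, n+10=x, t+11=e, r+12=d, a+13=n, l+14=z.

knxednz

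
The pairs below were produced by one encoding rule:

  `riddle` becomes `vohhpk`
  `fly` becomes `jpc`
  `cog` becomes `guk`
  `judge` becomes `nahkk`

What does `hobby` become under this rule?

luffc

The shift depends on letter class: consonant r→v is +4, but vowel i→o is +6. The rule splits by letter class: vowels +6, consonants +4.
For hobby: h(cons)+4=l, o(vowel)+6=u, b(cons)+4=f, b(cons)+4=f, y(cons)+4=c.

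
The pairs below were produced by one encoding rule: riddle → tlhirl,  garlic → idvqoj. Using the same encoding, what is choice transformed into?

In riddle: r→t is +2, i→l is +3, d→h is +4, d→i is +5 — the shift increases by 1 each position. Letter i (0-indexed) is shifted by i+2, so successive shifts are 2, 3, 4, ….
On choice: c+2=e, h+3=k, o+4=s, i+5=n, c+6=i, e+7=l.

eksnil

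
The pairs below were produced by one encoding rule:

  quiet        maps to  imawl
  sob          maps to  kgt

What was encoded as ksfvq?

Compare letters: q→i is +18, u→m is +18, i→a is +18 — a constant shift. It's a constant shift of +18 (ROT18).
Undoing it on ksfvq: k−18=s, s−18=a, f−18=n, v−18=d, q−18=y.

sandy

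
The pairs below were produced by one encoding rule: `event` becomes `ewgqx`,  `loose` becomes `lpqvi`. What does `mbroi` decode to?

maple

In event: e→e is +0, v→w is +1, e→g is +2, n→q is +3 — the shift increases by 1 each position. The shift increases by 1 at each position, starting from +0: 0, 1, 2, ….
Reversing it on mbroi: m−0=m, b−1=a, r−2=p, o−3=l, i−4=e.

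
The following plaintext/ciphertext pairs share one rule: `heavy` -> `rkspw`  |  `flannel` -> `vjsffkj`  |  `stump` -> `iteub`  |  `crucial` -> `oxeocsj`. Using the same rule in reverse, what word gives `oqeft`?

count

h(7)→r(17) and e(4)→k(10) fit y≡11x+18 (mod 26); the inverse of 11 mod 26 is 19. This is an affine cipher: with a=0,…,z=25, each position x becomes (11x+18) mod 26.
Decoding oqeft: o(14)→19·(14−18)≡2=c; q(16)→19·(16−18)≡14=o; e(4)→19·(4−18)≡20=u; f(5)→19·(5−18)≡13=n; t(19)→19·(19−18)≡19=t (all mod 26).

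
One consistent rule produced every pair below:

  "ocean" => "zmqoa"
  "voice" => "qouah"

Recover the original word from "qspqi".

wedge

The output letters match the input read backwards, each shifted +12: ocean reversed is naeco. The word is reversed, then every letter is shifted forward by 12.
Reversing it on qspqi: shift back: q−12=e, s−12=g, p−12=d, q−12=e, i−12=w → egdew; then reverse → wedge.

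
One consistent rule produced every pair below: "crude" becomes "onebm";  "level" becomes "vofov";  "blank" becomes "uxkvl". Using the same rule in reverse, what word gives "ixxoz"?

penny

The output letters match the input read backwards, each shifted +10: crude reversed is edurc. Read the word backwards and shift each letter +10.
Undoing it on ixxoz: shift back: i−10=y, x−10=n, x−10=n, o−10=e, z−10=p → ynnep; then reverse → penny.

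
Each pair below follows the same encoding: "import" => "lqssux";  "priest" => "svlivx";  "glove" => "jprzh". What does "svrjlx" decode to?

profit

Shifts by position in import: pos 0: i→l (+3), pos 1: m→q (+4), pos 2: p→s (+3), pos 3: o→s (+4) — repeating every 2. It's a Vigenère-style cipher with numeric key [3,4]: position i shifts by key[i mod 2].
Reversing it on svrjlx: s−3=p, v−4=r, r−3=o, j−4=f, l−3=i, x−4=t.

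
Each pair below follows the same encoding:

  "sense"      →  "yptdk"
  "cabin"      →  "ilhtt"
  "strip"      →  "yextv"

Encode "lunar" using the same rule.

Shifts by position in sense: pos 0: s→y (+6), pos 1: e→p (+11), pos 2: n→t (+6), pos 3: s→d (+11) — repeating every 2. It's a Vigenère-style cipher with numeric key [6,11]: position i shifts by key[i mod 2].
For lunar: l+6=r, u+11=f, n+6=t, a+11=l, r+6=x.

rftlx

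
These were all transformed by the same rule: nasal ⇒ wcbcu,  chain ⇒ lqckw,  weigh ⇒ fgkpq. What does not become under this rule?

wqc

Two shifts are in play — +2 for a/e/i/o/u, +9 for every other letter.
Applying it to not: n(cons)+9=w, o(vowel)+2=q, t(cons)+9=c.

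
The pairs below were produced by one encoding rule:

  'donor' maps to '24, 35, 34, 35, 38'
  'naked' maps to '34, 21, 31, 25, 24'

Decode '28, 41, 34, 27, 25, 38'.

d is letter #4 and maps to 24: an offset of 20. The number is (letter's place in the alphabet, a=1) + 20.
Undoing it on 28, 41, 34, 27, 25, 38: 28→(28−20)÷1=8=h, 41→(41−20)÷1=21=u, 34→(34−20)÷1=14=n, 27→(27−20)÷1=7=g, 25→(25−20)÷1=5=e, 38→(38−20)÷1=18=r.

hunger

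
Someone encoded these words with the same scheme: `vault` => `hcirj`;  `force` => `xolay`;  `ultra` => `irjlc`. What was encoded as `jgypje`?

twenty

v(21)→h(7) and a(0)→c(2) fit y≡25x+2 (mod 26); the inverse of 25 mod 26 is 25. Treating letters as 0–25, the rule is x ↦ 25x + 2 (mod 26).
Decoding jgypje: j(9)→25·(9−2)≡19=t; g(6)→25·(6−2)≡22=w; y(24)→25·(24−2)≡4=e; p(15)→25·(15−2)≡13=n; j(9)→25·(9−2)≡19=t; e(4)→25·(4−2)≡24=y (all mod 26).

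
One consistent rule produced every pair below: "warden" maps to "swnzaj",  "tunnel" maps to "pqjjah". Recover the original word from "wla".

ape

Each letter is shifted forward by 22 in the alphabet (a Caesar shift of +22).
Undoing it on wla: w−22=a, l−22=p, a−22=e.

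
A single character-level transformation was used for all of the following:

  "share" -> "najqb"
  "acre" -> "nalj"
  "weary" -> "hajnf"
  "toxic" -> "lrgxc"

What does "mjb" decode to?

sad

The output letters match the input read backwards, each shifted +9: share reversed is erahs. The word is reversed, then every letter is shifted forward by 9.
Reversing it on mjb: shift back: m−9=d, j−9=a, b−9=s → das; then reverse → sad.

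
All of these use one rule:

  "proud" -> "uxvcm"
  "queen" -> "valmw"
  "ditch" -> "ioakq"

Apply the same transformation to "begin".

gknqw

In proud: p→u is +5, r→x is +6, o→v is +7, u→c is +8 — the shift increases by 1 each position. Letter i (0-indexed) is shifted by i+5, so successive shifts are 5, 6, 7, ….
On begin: b+5=g, e+6=k, g+7=n, i+8=q, n+9=w.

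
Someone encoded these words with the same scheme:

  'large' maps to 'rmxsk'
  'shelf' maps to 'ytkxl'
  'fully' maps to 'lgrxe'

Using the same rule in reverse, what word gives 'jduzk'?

drone

The shifts repeat in a cycle of length 2: positions 0,1,… shift by +6, +12, then the pattern repeats.
Undoing it on jduzk: j−6=d, d−12=r, u−6=o, z−12=n, k−6=e.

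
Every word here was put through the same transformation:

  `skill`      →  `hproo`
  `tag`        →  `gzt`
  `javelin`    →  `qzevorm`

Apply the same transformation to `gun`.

tfm

Each pair mirrors across the alphabet (s↔h, k↔p, i↔r): positions sum to 25. Each letter is replaced by its mirror in the alphabet: a↔z, b↔y, c↔x, and so on (the Atbash cipher).
On gun: g↔t, u↔f, n↔m.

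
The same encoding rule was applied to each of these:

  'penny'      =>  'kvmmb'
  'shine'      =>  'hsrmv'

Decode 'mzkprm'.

Each pair mirrors across the alphabet (p↔k, e↔v, n↔m): positions sum to 25. This is the alphabet-reversal cipher (Atbash): a becomes z, b becomes y, etc.
Decoding mzkprm: m↔n, z↔a, k↔p, p↔k, r↔i, m↔n.

napkin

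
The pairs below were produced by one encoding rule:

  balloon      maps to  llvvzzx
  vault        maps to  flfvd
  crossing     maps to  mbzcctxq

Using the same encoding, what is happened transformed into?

rlzzpxpn

The rule splits by letter class: vowels +11, consonants +10.
Applying it to happened: h(cons)+10=r, a(vowel)+11=l, p(cons)+10=z, p(cons)+10=z, e(vowel)+11=p, n(cons)+10=x, e(vowel)+11=p, d(cons)+10=n.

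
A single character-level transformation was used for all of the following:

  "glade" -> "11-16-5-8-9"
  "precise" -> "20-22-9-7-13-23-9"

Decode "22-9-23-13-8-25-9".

The number is (letter's place in the alphabet, a=1) + 4.
Reversing it on 22-9-23-13-8-25-9: 22→(22−4)÷1=18=r, 9→(9−4)÷1=5=e, 23→(23−4)÷1=19=s, 13→(13−4)÷1=9=i, 8→(8−4)÷1=4=d, 25→(25−4)÷1=21=u, 9→(9−4)÷1=5=e.

residue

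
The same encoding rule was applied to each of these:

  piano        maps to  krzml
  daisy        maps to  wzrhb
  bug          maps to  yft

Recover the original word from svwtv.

hedge

Each pair mirrors across the alphabet (p↔k, i↔r, a↔z): positions sum to 25. Letters are reflected about the middle of the alphabet (position → 25−position): Atbash.
Undoing it on svwtv: s↔h, v↔e, w↔d, t↔g, v↔e.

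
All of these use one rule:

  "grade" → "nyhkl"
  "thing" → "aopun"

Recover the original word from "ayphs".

Compare letters: g→n is +7, r→y is +7, a→h is +7 — a constant shift. This is a Caesar cipher with shift 7.
Decoding ayphs: a−7=t, y−7=r, p−7=i, h−7=a, s−7=l.

trial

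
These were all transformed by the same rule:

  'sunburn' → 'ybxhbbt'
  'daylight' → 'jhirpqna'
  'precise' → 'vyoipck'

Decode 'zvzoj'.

topic

Shifts by position in sunburn: pos 0: s→y (+6), pos 1: u→b (+7), pos 2: n→x (+10), pos 3: b→h (+6), pos 4: u→b (+7), pos 5: r→b (+10) — repeating every 3. The shifts repeat in a cycle of length 3: positions 0,1,… shift by +6, +7, +10, then the pattern repeats.
Reversing it on zvzoj: z−6=t, v−7=o, z−10=p, o−6=i, j−7=c.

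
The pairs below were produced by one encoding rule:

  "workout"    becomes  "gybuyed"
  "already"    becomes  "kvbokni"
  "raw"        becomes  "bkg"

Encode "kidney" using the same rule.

Every letter moves 10 places later in the alphabet, wrapping around z→a.
On kidney: k+10=u, i+10=s, d+10=n, n+10=x, e+10=o, y+10=i.

usnxoi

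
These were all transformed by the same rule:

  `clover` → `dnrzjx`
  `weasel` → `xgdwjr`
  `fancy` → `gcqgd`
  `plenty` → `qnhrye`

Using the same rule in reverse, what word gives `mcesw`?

labor

The shift increases by 1 at each position, starting from +1: 1, 2, 3, ….
Decoding mcesw: m−1=l, c−2=a, e−3=b, s−4=o, w−5=r.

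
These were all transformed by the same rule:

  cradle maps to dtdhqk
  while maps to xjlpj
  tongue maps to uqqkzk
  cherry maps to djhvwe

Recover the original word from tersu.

scoop

In cradle: c→d is +1, r→t is +2, a→d is +3, d→h is +4 — the shift increases by 1 each position. The shift increases by 1 at each position, starting from +1: 1, 2, 3, ….
Reversing it on tersu: t−1=s, e−2=c, r−3=o, s−4=o, u−5=p.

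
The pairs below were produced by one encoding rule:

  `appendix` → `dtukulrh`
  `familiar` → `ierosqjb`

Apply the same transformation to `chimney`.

flnsumh

Each letter shifts forward by (position + 3), i.e. 3, 4, 5, … — the shift grows by one for each successive letter.
For chimney: c+3=f, h+4=l, i+5=n, m+6=s, n+7=u, e+8=m, y+9=h.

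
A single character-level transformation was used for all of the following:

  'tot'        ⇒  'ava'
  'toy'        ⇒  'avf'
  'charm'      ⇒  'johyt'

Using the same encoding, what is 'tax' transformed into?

Compare letters: t→a is +7, o→v is +7, t→a is +7 — a constant shift. This is a Caesar cipher with shift 7.
For tax: t+7=a, a+7=h, x+7=e.

ahe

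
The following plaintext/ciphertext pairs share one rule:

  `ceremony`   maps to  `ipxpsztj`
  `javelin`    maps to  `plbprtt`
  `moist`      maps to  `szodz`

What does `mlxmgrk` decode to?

Shifts by position in ceremony: pos 0: c→i (+6), pos 1: e→p (+11), pos 2: r→x (+6), pos 3: e→p (+11) — repeating every 2. It's a Vigenère-style cipher with numeric key [6,11]: position i shifts by key[i mod 2].
Reversing it on mlxmgrk: m−6=g, l−11=a, x−6=r, m−11=b, g−6=a, r−11=g, k−6=e.

garbage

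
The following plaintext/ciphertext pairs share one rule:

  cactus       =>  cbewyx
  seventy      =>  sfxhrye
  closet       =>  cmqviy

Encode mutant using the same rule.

Letter i (0-indexed) is shifted by i+0, so successive shifts are 0, 1, 2, ….
On mutant: m+0=m, u+1=v, t+2=v, a+3=d, n+4=r, t+5=y.

mvvdry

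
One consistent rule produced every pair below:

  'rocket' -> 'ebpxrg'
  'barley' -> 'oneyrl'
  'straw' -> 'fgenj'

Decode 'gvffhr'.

Compare letters: r→e is +13, o→b is +13, c→p is +13 — a constant shift. Every letter moves 13 places later in the alphabet, wrapping around z→a.
Decoding gvffhr: g−13=t, v−13=i, f−13=s, f−13=s, h−13=u, r−13=e.

tissue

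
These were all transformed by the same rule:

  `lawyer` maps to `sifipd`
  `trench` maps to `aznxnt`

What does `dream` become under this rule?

kznkx

In lawyer: l→s is +7, a→i is +8, w→f is +9, y→i is +10 — the shift increases by 1 each position. Each letter shifts forward by (position + 7), i.e. 7, 8, 9, … — the shift grows by one for each successive letter.
Applying it to dream: d+7=k, r+8=z, e+9=n, a+10=k, m+11=x.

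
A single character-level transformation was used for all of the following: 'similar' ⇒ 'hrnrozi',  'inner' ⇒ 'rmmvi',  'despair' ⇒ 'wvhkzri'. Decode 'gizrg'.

Each pair mirrors across the alphabet (s↔h, i↔r, m↔n): positions sum to 25. This is the alphabet-reversal cipher (Atbash): a becomes z, b becomes y, etc.
Decoding gizrg: g↔t, i↔r, z↔a, r↔i, g↔t.

trait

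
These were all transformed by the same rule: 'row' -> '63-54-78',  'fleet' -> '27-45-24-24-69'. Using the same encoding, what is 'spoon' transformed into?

66-57-54-54-51

With a=1..z=26, the number is 3·pos + 9.
For spoon: s=19→66, p=16→57, o=15→54, o=15→54, n=14→51.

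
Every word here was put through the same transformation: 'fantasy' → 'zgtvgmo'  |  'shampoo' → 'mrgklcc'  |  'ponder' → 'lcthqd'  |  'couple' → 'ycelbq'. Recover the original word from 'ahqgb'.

f(5)→z(25) and a(0)→g(6) fit y≡9x+6 (mod 26); the inverse of 9 mod 26 is 3. This is an affine cipher: with a=0,…,z=25, each position x becomes (9x+6) mod 26.
Decoding ahqgb: a(0)→3·(0−6)≡8=i; h(7)→3·(7−6)≡3=d; q(16)→3·(16−6)≡4=e; g(6)→3·(6−6)≡0=a; b(1)→3·(1−6)≡11=l (all mod 26).

ideal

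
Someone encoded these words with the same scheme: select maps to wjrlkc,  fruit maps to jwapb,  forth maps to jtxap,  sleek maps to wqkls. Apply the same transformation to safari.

In select: s→w is +4, e→j is +5, l→r is +6, e→l is +7 — the shift increases by 1 each position. Letter i (0-indexed) is shifted by i+4, so successive shifts are 4, 5, 6, ….
Applying it to safari: s+4=w, a+5=f, f+6=l, a+7=h, r+8=z, i+9=r.

wflhzr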